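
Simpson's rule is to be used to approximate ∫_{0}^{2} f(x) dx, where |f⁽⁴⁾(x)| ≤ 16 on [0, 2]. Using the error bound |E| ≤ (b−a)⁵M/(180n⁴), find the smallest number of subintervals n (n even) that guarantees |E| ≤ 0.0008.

Need 512/(180n⁴) ≤ 0.0008.
n⁴ ≥ 512/(180·0.0008) = 3555.56 ⇒ n ≥ 7.7219, so the smallest even n is 8. (n must be even for Simpson's rule.)

8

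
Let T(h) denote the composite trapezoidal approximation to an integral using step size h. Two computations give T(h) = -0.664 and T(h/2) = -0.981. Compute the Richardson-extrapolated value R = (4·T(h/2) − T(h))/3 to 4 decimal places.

R = (4·T(h/2) − T(h)) / 3 = (4·(-0.981) − (-0.664))/3 = (-3.260)/3 = -1.0867.

-1.0867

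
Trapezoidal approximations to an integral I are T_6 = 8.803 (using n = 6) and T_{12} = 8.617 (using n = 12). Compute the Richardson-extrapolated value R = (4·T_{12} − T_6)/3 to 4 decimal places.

8.5550

R = (4·T_{12} − T_6) / 3 = (4·8.617 − 8.803)/3 = (25.665)/3 = 8.5550.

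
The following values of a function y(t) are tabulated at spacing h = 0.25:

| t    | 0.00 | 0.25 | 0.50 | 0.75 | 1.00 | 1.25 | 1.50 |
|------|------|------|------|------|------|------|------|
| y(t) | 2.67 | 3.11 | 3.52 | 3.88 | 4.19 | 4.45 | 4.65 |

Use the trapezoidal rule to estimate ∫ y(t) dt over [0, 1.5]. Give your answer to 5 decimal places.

5.70250

h = 0.25, n = 6.
(h/2)·[y₀ + 2y₁ + 2y₂ + 2y₃ + 2y₄ + 2y₅ + y₆] = 0.125·(45.62) = 5.70250.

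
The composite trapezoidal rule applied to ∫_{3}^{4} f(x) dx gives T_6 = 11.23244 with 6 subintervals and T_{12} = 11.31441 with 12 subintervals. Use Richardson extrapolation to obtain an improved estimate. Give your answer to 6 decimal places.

11.341733

R = (4·T_{12} − T_6) / 3 = (4·11.31441 − 11.23244)/3 = (34.02520)/3 = 11.341733.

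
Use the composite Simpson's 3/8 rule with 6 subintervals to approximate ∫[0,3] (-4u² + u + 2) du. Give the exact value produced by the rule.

-25.5

h = (3 − 0)/6 = 0.5.
Nodes u₀,…,u₆ = 0, 0.5, 1, 1.5, 2, 2.5, 3.
f(u) = -4u² + u + 2: f₀=2, f₁=1.5, f₂=-1, f₃=-5.5, f₄=-12, f₅=-20.5, f₆=-31.
(3h/8)·[f₀ + 3f₁ + 3f₂ + 2f₃ + 3f₄ + 3f₅ + f₆] = 0.1875·(-136) = -25.5.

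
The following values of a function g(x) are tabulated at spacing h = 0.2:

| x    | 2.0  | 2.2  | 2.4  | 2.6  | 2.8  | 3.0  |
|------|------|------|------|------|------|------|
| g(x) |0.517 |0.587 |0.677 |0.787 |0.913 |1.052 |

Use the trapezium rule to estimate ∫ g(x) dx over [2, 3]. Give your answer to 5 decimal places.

h = 0.2, n = 5.
(h/2)·[y₀ + 2y₁ + 2y₂ + 2y₃ + 2y₄ + y₅] = 0.1·(7.497) = 0.74970.

0.74970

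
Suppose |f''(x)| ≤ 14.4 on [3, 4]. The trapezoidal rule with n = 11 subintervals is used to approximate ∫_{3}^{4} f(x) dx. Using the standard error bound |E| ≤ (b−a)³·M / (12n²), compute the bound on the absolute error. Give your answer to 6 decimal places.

0.009917

|E| ≤ (1)³·14.4 / (12·11²) = 14.4/1452 = 0.009917.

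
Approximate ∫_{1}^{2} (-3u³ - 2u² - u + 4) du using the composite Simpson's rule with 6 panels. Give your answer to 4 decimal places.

h = (2 − 1)/6 = 0.166667.
Nodes u₀,…,u₆ = 1, 1.166667, 1.333333, 1.5, 1.666667, 1.833333, 2.
f(u) = -3u³ - 2u² - u + 4: f₀=-2, f₁=-4.652778, f₂=-8, f₃=-12.125, f₄=-17.111111, f₅=-23.041667, f₆=-30.
(h/3)·[f₀ + 4f₁ + 2f₂ + 4f₃ + 2f₄ + 4f₅ + f₆] = 0.055556·(-241.5) = -13.4167.

-13.4167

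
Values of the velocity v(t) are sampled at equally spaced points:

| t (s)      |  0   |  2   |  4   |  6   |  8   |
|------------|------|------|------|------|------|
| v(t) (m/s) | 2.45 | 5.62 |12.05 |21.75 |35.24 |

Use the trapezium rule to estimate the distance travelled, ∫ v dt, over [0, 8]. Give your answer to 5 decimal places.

116.53000

h = 2, n = 4.
(h/2)·[y₀ + 2y₁ + 2y₂ + 2y₃ + y₄] = 1·(116.53) = 116.53000.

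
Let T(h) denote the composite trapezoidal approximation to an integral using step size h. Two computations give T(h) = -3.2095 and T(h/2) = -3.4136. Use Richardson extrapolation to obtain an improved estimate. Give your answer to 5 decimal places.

R = (4·T(h/2) − T(h)) / 3 = (4·(-3.4136) − (-3.2095))/3 = (-10.4449)/3 = -3.48163.

-3.48163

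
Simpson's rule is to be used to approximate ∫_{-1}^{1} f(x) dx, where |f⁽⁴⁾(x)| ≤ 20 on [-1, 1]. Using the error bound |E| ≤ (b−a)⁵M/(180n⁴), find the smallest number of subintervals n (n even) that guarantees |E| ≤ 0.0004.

10

Need 640/(180n⁴) ≤ 0.0004.
n⁴ ≥ 640/(180·0.0004) = 8888.89 ⇒ n ≥ 9.7098, so the smallest even n is 10. (n must be even for Simpson's rule.)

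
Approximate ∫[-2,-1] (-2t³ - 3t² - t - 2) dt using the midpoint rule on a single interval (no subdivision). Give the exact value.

-0.5

M = (b−a)·f(-1.5) = 1·(-0.5) = -0.5.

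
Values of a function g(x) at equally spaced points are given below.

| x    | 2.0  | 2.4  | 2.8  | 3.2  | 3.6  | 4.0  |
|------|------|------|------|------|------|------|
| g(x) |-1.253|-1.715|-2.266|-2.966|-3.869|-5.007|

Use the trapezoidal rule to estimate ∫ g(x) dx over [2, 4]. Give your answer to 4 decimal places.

-5.5784

h = 0.4, n = 5.
(h/2)·[y₀ + 2y₁ + 2y₂ + 2y₃ + 2y₄ + y₅] = 0.2·(-27.892) = -5.5784.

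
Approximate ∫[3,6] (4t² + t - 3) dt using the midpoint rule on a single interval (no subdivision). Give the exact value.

M = (b−a)·f(4.5) = 3·(82.5) = 247.5.

247.5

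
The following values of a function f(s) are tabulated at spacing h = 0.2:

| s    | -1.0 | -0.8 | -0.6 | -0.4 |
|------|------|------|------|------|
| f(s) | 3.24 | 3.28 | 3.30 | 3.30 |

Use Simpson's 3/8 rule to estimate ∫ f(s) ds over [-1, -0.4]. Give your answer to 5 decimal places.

h = 0.2, n = 3.
(3h/8)·[y₀ + 3y₁ + 3y₂ + y₃] = 0.075·(26.28) = 1.97100.

1.97100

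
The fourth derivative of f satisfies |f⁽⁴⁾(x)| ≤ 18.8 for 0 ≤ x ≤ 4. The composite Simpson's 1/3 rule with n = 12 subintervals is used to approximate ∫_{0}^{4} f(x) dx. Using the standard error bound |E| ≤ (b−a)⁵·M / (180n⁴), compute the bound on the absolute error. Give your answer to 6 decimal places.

|E| ≤ (4)⁵·18.8 / (180·12⁴) = 19251.2/3732480 = 0.005158.

0.005158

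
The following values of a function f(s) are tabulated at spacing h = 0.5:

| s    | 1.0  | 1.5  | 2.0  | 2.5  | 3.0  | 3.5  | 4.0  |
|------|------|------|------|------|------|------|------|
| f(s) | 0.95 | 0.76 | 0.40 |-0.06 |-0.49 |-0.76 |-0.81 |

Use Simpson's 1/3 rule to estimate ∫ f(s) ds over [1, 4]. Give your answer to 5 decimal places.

-0.04667

h = 0.5, n = 6.
(h/3)·[y₀ + 4y₁ + 2y₂ + 4y₃ + 2y₄ + 4y₅ + y₆] = 0.166667·(-0.28) = -0.04667.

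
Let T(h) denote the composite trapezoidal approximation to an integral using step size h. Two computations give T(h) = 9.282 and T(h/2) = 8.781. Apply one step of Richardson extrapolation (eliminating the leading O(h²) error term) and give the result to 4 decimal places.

R = (4·T(h/2) − T(h)) / 3 = (4·8.781 − 9.282)/3 = (25.842)/3 = 8.6140.

8.6140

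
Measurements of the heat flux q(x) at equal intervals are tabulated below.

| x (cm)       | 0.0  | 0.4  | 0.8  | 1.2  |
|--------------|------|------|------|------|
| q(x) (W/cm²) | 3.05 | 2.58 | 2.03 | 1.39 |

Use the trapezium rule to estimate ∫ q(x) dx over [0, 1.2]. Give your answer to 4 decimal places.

2.7320

h = 0.4, n = 3.
(h/2)·[y₀ + 2y₁ + 2y₂ + y₃] = 0.2·(13.66) = 2.7320.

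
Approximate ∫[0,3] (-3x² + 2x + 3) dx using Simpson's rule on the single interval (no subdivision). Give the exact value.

S = (b−a)/6 · [f(0) + 4f(1.5) + f(3)] = 0.5·[3 + 4·(-0.75) + (-18)] = -9.

-9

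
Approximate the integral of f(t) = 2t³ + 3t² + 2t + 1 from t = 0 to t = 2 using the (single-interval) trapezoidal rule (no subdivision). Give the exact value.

T = (b−a)/2 · [f(0) + f(2)] = 1·[1 + 33] = 34.

34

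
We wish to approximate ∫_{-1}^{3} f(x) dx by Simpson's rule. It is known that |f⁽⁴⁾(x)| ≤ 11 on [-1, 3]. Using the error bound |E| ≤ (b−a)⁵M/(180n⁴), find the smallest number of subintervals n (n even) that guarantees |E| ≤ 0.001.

16

Need 11264/(180n⁴) ≤ 0.001.
n⁴ ≥ 11264/(180·0.001) = 62577.8 ⇒ n ≥ 15.8163, so the smallest even n is 16. (n must be even for Simpson's rule.)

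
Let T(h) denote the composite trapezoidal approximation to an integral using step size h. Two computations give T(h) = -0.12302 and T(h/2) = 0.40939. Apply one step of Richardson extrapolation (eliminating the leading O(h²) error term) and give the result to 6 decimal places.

R = (4·T(h/2) − T(h)) / 3 = (4·0.40939 − (-0.12302))/3 = (1.76058)/3 = 0.586860.

0.586860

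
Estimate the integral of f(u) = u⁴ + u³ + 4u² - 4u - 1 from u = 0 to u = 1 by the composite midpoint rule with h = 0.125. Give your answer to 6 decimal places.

-1.226425

h = (1 − 0)/8 = 0.125.
Midpoints m₁,…,m₈ = 0.0625, 0.1875, 0.3125, 0.4375, 0.5625, 0.6875, 0.8125, 0.9375.
f(m₁)=-1.2341156005859375, f(m₂)=-1.6015472412109375, f(m₃)=-1.8193206787109375, f(m₄)=-1.8639984130859375, f(m₅)=-1.7062835693359375, f(m₆)=-1.3110198974609375, f(m₇)=-0.6371917724609375, f(m₈)=0.3620758056640625.
h·[f(m₁) + f(m₂) + f(m₃) + f(m₄) + f(m₅) + f(m₆) + f(m₇) + f(m₈)] = 0.125·(-9.8114013671875) = -1.226425.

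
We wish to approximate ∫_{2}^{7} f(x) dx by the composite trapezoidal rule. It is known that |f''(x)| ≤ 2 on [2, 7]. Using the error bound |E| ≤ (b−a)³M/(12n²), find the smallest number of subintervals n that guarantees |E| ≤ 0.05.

Need 250/(12n²) ≤ 0.05.
n² ≥ 250/(12·0.05) = 416.667 ⇒ n ≥ 20.4124, so the smallest n is 21.

21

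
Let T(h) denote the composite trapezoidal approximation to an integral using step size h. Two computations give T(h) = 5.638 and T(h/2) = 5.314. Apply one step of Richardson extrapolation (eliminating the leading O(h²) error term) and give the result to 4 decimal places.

5.2060

R = (4·T(h/2) − T(h)) / 3 = (4·5.314 − 5.638)/3 = (15.618)/3 = 5.2060.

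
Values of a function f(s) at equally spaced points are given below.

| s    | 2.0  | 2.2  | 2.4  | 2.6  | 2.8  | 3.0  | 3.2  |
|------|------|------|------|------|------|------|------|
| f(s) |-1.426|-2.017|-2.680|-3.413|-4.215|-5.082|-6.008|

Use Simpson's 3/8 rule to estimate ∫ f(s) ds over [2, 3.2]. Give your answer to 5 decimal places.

-4.21815

h = 0.2, n = 6.
(3h/8)·[y₀ + 3y₁ + 3y₂ + 2y₃ + 3y₄ + 3y₅ + y₆] = 0.075·(-56.242) = -4.21815.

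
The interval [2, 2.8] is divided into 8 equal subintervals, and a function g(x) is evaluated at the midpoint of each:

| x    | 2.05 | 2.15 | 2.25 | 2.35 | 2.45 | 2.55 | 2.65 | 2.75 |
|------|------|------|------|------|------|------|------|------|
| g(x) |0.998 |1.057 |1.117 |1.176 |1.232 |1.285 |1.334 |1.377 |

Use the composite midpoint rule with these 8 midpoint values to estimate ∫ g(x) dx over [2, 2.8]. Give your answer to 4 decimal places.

h = 0.1, n = 8.
h·[y(m₁) + y(m₂) + y(m₃) + y(m₄) + y(m₅) + y(m₆) + y(m₇) + y(m₈)] = 0.1·(9.576) = 0.9576.

0.9576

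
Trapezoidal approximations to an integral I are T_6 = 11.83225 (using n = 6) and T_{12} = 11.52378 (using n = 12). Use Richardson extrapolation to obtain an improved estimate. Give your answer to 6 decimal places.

11.420957

R = (4·T_{12} − T_6) / 3 = (4·11.52378 − 11.83225)/3 = (34.26287)/3 = 11.420957.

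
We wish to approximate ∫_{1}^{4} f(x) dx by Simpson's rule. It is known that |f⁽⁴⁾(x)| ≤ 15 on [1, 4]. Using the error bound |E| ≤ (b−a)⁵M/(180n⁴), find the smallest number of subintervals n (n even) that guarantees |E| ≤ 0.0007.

Need 3645/(180n⁴) ≤ 0.0007.
n⁴ ≥ 3645/(180·0.0007) = 28928.6 ⇒ n ≥ 13.0416, so the smallest even n is 14. (n must be even for Simpson's rule.)

14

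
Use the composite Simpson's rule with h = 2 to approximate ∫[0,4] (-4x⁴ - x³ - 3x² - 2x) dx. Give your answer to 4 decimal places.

-997.3333

h = (4 − 0)/2 = 2.
Nodes x₀,…,x₂ = 0, 2, 4.
f(x) = -4x⁴ - x³ - 3x² - 2x: f₀=0, f₁=-88, f₂=-1144.
(h/3)·[f₀ + 4f₁ + f₂] = 0.666667·(-1496) = -997.3333.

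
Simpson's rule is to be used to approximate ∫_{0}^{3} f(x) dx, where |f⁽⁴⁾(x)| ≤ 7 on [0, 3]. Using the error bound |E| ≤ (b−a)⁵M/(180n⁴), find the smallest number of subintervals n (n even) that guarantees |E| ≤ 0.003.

8

Need 1701/(180n⁴) ≤ 0.003.
n⁴ ≥ 1701/(180·0.003) = 3150 ⇒ n ≥ 7.4917, so the smallest even n is 8. (n must be even for Simpson's rule.)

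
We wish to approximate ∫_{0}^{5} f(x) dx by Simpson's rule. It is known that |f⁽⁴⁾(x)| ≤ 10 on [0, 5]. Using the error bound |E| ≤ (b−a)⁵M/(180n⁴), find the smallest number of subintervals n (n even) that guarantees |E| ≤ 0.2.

6

Need 31250/(180n⁴) ≤ 0.2.
n⁴ ≥ 31250/(180·0.2) = 868.056 ⇒ n ≥ 5.4280, so the smallest even n is 6. (n must be even for Simpson's rule.)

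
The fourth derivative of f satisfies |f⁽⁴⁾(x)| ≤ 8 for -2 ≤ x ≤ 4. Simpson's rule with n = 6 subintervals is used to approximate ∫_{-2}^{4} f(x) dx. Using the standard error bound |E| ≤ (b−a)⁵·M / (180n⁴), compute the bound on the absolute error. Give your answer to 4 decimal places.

|E| ≤ (6)⁵·8 / (180·6⁴) = 62208/233280 = 0.2667.

0.2667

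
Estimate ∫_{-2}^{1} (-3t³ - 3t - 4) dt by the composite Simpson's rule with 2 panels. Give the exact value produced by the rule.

h = (1 − (-2))/2 = 1.5.
Nodes t₀,…,t₂ = -2, -0.5, 1.
f(t) = -3t³ - 3t - 4: f₀=26, f₁=-2.125, f₂=-10.
(h/3)·[f₀ + 4f₁ + f₂] = 0.5·(7.5) = 3.75.

3.75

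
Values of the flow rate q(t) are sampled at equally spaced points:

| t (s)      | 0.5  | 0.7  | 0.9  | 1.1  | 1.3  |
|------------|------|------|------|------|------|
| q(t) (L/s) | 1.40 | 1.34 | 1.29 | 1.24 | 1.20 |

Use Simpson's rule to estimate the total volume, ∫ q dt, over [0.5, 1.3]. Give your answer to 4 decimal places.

h = 0.2, n = 4.
(h/3)·[y₀ + 4y₁ + 2y₂ + 4y₃ + y₄] = 0.066667·(15.50) = 1.0333.

1.0333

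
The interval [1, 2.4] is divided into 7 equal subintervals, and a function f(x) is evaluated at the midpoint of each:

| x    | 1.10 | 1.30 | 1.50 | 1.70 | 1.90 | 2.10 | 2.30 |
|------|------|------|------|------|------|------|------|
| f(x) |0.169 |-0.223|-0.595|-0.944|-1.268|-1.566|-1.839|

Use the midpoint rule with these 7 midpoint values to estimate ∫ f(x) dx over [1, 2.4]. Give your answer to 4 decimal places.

-1.2532

h = 0.2, n = 7.
h·[y(m₁) + y(m₂) + y(m₃) + y(m₄) + y(m₅) + y(m₆) + y(m₇)] = 0.2·(-6.266) = -1.2532.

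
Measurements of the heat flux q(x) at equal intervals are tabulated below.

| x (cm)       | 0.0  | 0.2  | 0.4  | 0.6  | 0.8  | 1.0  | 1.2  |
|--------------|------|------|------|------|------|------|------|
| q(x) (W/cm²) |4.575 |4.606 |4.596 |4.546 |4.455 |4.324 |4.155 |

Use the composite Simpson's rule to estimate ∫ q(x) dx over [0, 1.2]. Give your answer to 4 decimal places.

h = 0.2, n = 6.
(h/3)·[y₀ + 4y₁ + 2y₂ + 4y₃ + 2y₄ + 4y₅ + y₆] = 0.066667·(80.736) = 5.3824.

5.3824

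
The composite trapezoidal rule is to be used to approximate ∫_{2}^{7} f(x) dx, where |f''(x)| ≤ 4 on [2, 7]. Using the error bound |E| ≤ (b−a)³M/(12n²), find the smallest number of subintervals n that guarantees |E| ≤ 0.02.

Need 500/(12n²) ≤ 0.02.
n² ≥ 500/(12·0.02) = 2083.33 ⇒ n ≥ 45.6435, so the smallest n is 46.

46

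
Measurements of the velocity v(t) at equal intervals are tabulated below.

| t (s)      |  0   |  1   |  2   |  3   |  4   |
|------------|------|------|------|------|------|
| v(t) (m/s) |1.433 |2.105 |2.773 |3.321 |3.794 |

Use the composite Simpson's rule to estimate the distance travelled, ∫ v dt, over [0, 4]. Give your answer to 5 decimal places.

10.82567

h = 1, n = 4.
(h/3)·[y₀ + 4y₁ + 2y₂ + 4y₃ + y₄] = 0.333333·(32.477) = 10.82567.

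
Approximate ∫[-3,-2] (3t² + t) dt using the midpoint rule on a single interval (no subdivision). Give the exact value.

M = (b−a)·f(-2.5) = 1·(16.25) = 16.25.

16.25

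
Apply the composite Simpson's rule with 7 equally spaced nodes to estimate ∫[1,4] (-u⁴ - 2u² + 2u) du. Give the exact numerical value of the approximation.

h = (4 − 1)/6 = 0.5.
Nodes u₀,…,u₆ = 1, 1.5, 2, 2.5, 3, 3.5, 4.
f(u) = -u⁴ - 2u² + 2u: f₀=-1, f₁=-6.5625, f₂=-20, f₃=-46.5625, f₄=-93, f₅=-167.5625, f₆=-280.
(h/3)·[f₀ + 4f₁ + 2f₂ + 4f₃ + 2f₄ + 4f₅ + f₆] = 0.166667·(-1389.75) = -231.625.

-231.625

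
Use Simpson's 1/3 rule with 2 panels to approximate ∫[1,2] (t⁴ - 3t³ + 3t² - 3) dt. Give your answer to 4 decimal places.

-1.0417

h = (2 − 1)/2 = 0.5.
Nodes t₀,…,t₂ = 1, 1.5, 2.
f(t) = t⁴ - 3t³ + 3t² - 3: f₀=-2, f₁=-1.3125, f₂=1.
(h/3)·[f₀ + 4f₁ + f₂] = 0.166667·(-6.25) = -1.0417.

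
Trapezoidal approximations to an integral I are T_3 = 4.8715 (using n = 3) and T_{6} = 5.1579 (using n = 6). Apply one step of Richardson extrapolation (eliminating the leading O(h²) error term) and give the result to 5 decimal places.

5.25337

R = (4·T_{6} − T_3) / 3 = (4·5.1579 − 4.8715)/3 = (15.7601)/3 = 5.25337.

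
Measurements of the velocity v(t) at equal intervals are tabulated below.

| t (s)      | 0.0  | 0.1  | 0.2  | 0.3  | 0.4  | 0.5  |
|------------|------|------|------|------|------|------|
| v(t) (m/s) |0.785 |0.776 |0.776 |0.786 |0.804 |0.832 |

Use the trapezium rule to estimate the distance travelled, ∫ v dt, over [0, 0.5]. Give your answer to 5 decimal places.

0.39505

h = 0.1, n = 5.
(h/2)·[y₀ + 2y₁ + 2y₂ + 2y₃ + 2y₄ + y₅] = 0.05·(7.901) = 0.39505.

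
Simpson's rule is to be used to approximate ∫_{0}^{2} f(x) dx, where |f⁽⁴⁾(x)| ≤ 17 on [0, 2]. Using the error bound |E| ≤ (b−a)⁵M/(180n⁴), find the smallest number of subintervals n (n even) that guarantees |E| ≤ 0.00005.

16

Need 544/(180n⁴) ≤ 0.00005.
n⁴ ≥ 544/(180·0.00005) = 60444.4 ⇒ n ≥ 15.6797, so the smallest even n is 16. (n must be even for Simpson's rule.)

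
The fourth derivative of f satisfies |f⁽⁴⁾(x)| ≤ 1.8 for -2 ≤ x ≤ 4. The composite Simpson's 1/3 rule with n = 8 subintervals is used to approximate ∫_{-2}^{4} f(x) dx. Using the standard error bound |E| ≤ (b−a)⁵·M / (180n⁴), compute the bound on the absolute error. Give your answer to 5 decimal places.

0.01898

|E| ≤ (6)⁵·1.8 / (180·8⁴) = 13996.8/737280 = 0.01898.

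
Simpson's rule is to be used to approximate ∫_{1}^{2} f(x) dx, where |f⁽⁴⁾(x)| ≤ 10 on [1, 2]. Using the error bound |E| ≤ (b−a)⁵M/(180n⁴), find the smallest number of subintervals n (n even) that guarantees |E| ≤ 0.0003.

Need 10/(180n⁴) ≤ 0.0003.
n⁴ ≥ 10/(180·0.0003) = 185.185 ⇒ n ≥ 3.6889, so the smallest even n is 4. (n must be even for Simpson's rule.)

4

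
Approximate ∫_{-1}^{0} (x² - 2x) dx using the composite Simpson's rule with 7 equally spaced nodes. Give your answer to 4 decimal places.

h = (0 − (-1))/6 = 0.166667.
Nodes x₀,…,x₆ = -1, -0.833333, -0.666667, -0.5, -0.333333, -0.166667, 0.
f(x) = x² - 2x: f₀=3, f₁=2.361111, f₂=1.777778, f₃=1.25, f₄=0.777778, f₅=0.361111, f₆=0.
(h/3)·[f₀ + 4f₁ + 2f₂ + 4f₃ + 2f₄ + 4f₅ + f₆] = 0.055556·(24) = 1.3333.

1.3333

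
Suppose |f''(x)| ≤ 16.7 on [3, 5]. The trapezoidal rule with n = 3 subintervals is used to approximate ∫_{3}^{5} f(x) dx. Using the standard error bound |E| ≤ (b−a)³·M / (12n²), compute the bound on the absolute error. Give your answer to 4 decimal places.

1.2370

|E| ≤ (2)³·16.7 / (12·3²) = 133.6/108 = 1.2370.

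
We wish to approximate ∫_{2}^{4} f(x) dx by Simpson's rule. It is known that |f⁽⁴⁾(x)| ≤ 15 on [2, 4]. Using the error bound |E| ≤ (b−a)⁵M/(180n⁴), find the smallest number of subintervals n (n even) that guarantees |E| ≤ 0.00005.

16

Need 480/(180n⁴) ≤ 0.00005.
n⁴ ≥ 480/(180·0.00005) = 53333.3 ⇒ n ≥ 15.1967, so the smallest even n is 16. (n must be even for Simpson's rule.)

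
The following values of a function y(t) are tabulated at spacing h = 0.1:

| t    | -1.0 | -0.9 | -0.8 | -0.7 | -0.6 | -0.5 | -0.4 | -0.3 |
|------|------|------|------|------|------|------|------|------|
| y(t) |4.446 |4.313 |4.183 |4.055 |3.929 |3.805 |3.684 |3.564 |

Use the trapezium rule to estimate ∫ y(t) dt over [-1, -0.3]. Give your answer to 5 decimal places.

h = 0.1, n = 7.
(h/2)·[y₀ + 2y₁ + 2y₂ + 2y₃ + 2y₄ + 2y₅ + 2y₆ + y₇] = 0.05·(55.948) = 2.79740.

2.79740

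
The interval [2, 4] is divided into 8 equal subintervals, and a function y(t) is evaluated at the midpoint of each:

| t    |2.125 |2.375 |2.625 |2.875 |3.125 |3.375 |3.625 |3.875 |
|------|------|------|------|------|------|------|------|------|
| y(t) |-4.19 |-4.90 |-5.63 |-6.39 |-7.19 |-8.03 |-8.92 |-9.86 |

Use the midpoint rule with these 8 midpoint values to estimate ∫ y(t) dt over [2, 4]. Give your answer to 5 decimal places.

-13.77750

h = 0.25, n = 8.
h·[y(m₁) + y(m₂) + y(m₃) + y(m₄) + y(m₅) + y(m₆) + y(m₇) + y(m₈)] = 0.25·(-55.11) = -13.77750.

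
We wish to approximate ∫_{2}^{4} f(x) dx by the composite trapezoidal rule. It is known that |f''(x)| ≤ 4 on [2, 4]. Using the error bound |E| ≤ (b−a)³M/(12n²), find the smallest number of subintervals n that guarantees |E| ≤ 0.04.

9

Need 32/(12n²) ≤ 0.04.
n² ≥ 32/(12·0.04) = 66.6667 ⇒ n ≥ 8.1650, so the smallest n is 9.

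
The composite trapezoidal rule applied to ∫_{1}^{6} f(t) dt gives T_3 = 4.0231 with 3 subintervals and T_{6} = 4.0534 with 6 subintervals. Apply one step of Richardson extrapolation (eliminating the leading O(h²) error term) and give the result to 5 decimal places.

4.06350

R = (4·T_{6} − T_3) / 3 = (4·4.0534 − 4.0231)/3 = (12.1905)/3 = 4.06350.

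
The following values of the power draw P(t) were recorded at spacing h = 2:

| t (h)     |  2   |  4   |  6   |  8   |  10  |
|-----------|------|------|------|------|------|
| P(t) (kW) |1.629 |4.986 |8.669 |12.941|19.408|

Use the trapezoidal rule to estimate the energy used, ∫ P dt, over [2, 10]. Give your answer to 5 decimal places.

74.22900

h = 2, n = 4.
(h/2)·[y₀ + 2y₁ + 2y₂ + 2y₃ + y₄] = 1·(74.229) = 74.22900.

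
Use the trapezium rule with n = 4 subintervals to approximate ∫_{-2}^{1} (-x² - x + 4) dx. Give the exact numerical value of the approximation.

h = (1 − (-2))/4 = 0.75.
Nodes x₀,…,x₄ = -2, -1.25, -0.5, 0.25, 1.
f(x) = -x² - x + 4: f₀=2, f₁=3.6875, f₂=4.25, f₃=3.6875, f₄=2.
(h/2)·[f₀ + 2f₁ + 2f₂ + 2f₃ + f₄] = 0.375·(27.25) = 10.21875.

10.21875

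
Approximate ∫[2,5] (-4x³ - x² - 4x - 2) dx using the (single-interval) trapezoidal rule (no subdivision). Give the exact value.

-889.5

T = (b−a)/2 · [f(2) + f(5)] = 1.5·[(-46) + (-547)] = -889.5.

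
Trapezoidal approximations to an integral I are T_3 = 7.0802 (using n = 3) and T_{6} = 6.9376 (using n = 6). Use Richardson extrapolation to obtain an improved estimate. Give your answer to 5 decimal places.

R = (4·T_{6} − T_3) / 3 = (4·6.9376 − 7.0802)/3 = (20.6702)/3 = 6.89007.

6.89007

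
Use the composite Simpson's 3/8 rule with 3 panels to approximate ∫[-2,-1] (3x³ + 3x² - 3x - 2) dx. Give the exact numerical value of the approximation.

h = (-1 − (-2))/3 = 0.333333.
Nodes x₀,…,x₃ = -2, -1.666667, -1.333333, -1.
f(x) = 3x³ + 3x² - 3x - 2: f₀=-8, f₁=-2.555556, f₂=0.222222, f₃=1.
(3h/8)·[f₀ + 3f₁ + 3f₂ + f₃] = 0.125·(-14) = -1.75.

-1.75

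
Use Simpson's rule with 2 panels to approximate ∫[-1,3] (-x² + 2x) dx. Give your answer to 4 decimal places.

-1.3333

h = (3 − (-1))/2 = 2.
Nodes x₀,…,x₂ = -1, 1, 3.
f(x) = -x² + 2x: f₀=-3, f₁=1, f₂=-3.
(h/3)·[f₀ + 4f₁ + f₂] = 0.666667·(-2) = -1.3333.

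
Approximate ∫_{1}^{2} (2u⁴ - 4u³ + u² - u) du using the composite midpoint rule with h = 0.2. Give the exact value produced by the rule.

h = (2 − 1)/5 = 0.2.
Midpoints m₁,…,m₅ = 1.1, 1.3, 1.5, 1.7, 1.9.
f(m₁)=-2.2858, f(m₂)=-2.6858, f(m₃)=-2.625, f(m₄)=-1.7578, f(m₅)=0.3382.
h·[f(m₁) + f(m₂) + f(m₃) + f(m₄) + f(m₅)] = 0.2·(-9.0162) = -1.80324.

-1.80324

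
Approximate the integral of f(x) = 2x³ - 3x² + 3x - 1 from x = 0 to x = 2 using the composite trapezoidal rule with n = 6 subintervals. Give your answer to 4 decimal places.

4.1111

h = (2 − 0)/6 = 0.333333.
Nodes x₀,…,x₆ = 0, 0.333333, 0.666667, 1, 1.333333, 1.666667, 2.
f(x) = 2x³ - 3x² + 3x - 1: f₀=-1, f₁=-0.259259, f₂=0.259259, f₃=1, f₄=2.407407, f₅=4.925926, f₆=9.
(h/2)·[f₀ + 2f₁ + 2f₂ + 2f₃ + 2f₄ + 2f₅ + f₆] = 0.166667·(24.666667) = 4.1111.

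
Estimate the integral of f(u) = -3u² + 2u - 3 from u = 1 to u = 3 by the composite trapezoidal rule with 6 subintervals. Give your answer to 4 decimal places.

-24.1111

h = (3 − 1)/6 = 0.333333.
Nodes u₀,…,u₆ = 1, 1.333333, 1.666667, 2, 2.333333, 2.666667, 3.
f(u) = -3u² + 2u - 3: f₀=-4, f₁=-5.666667, f₂=-8, f₃=-11, f₄=-14.666667, f₅=-19, f₆=-24.
(h/2)·[f₀ + 2f₁ + 2f₂ + 2f₃ + 2f₄ + 2f₅ + f₆] = 0.166667·(-144.666667) = -24.1111.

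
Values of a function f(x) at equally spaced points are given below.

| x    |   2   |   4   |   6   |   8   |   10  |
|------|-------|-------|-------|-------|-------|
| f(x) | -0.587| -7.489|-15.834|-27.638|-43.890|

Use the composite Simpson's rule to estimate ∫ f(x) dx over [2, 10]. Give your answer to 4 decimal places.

h = 2, n = 4.
(h/3)·[y₀ + 4y₁ + 2y₂ + 4y₃ + y₄] = 0.666667·(-216.653) = -144.4353.

-144.4353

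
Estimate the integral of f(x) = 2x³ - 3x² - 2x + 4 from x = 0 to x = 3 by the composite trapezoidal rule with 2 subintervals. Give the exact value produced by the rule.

23.25

h = (3 − 0)/2 = 1.5.
Nodes x₀,…,x₂ = 0, 1.5, 3.
f(x) = 2x³ - 3x² - 2x + 4: f₀=4, f₁=1, f₂=25.
(h/2)·[f₀ + 2f₁ + f₂] = 0.75·(31) = 23.25.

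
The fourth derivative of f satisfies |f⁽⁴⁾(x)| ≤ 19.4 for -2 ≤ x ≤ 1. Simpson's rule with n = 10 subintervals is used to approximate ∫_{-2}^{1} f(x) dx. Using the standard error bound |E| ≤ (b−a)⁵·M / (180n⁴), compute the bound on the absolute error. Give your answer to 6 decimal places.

|E| ≤ (3)⁵·19.4 / (180·10⁴) = 4714.2/1800000 = 0.002619.

0.002619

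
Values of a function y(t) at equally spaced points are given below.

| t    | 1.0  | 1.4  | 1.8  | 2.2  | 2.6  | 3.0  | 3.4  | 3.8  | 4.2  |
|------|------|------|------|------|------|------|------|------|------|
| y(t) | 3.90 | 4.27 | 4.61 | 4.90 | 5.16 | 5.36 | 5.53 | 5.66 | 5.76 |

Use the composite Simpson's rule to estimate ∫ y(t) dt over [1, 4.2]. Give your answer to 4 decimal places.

16.1360

h = 0.4, n = 8.
(h/3)·[y₀ + 4y₁ + 2y₂ + 4y₃ + 2y₄ + 4y₅ + 2y₆ + 4y₇ + y₈] = 0.133333·(121.02) = 16.1360.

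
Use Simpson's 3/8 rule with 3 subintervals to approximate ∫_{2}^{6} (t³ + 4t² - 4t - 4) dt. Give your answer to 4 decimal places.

h = (6 − 2)/3 = 1.333333.
Nodes t₀,…,t₃ = 2, 3.333333, 4.666667, 6.
f(t) = t³ + 4t² - 4t - 4: f₀=12, f₁=64.148148, f₂=166.074074, f₃=332.
(3h/8)·[f₀ + 3f₁ + 3f₂ + f₃] = 0.5·(1034.666667) = 517.3333.

517.3333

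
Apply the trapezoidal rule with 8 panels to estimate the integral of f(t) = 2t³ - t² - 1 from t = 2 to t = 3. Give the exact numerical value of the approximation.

25.203125

h = (3 − 2)/8 = 0.125.
Nodes t₀,…,t₈ = 2, 2.125, 2.25, 2.375, 2.5, 2.625, 2.75, 2.875, 3.
f(t) = 2t³ - t² - 1: f₀=11, f₁=13.67578125, f₂=16.71875, f₃=20.15234375, f₄=24, f₅=28.28515625, f₆=33.03125, f₇=38.26171875, f₈=44.
(h/2)·[f₀ + 2f₁ + 2f₂ + 2f₃ + 2f₄ + 2f₅ + 2f₆ + 2f₇ + f₈] = 0.0625·(403.25) = 25.203125.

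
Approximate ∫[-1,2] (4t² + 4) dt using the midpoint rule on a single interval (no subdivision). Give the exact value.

M = (b−a)·f(0.5) = 3·(5) = 15.

15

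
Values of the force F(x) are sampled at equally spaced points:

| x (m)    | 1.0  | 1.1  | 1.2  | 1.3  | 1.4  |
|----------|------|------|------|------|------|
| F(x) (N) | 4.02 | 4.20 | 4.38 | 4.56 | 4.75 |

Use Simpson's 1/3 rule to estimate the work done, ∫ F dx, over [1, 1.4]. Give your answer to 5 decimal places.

h = 0.1, n = 4.
(h/3)·[y₀ + 4y₁ + 2y₂ + 4y₃ + y₄] = 0.033333·(52.57) = 1.75233.

1.75233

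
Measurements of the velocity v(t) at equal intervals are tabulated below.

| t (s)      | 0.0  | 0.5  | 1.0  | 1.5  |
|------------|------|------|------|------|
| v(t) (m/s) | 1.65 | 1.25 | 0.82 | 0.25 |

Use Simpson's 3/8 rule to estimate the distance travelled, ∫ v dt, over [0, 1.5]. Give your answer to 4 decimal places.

1.5206

h = 0.5, n = 3.
(3h/8)·[y₀ + 3y₁ + 3y₂ + y₃] = 0.1875·(8.11) = 1.5206.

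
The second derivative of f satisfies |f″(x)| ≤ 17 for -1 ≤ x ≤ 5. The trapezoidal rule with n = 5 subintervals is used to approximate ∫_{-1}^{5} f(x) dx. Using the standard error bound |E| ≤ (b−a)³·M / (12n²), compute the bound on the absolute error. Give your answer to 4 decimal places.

|E| ≤ (6)³·17 / (12·5²) = 3672/300 = 12.2400.

12.2400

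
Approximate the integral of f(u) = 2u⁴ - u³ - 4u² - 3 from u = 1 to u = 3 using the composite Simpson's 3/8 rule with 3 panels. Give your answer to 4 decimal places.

h = (3 − 1)/3 = 0.666667.
Nodes u₀,…,u₃ = 1, 1.666667, 2.333333, 3.
f(u) = 2u⁴ - u³ - 4u² - 3: f₀=-6, f₁=-3.308642, f₂=21.802469, f₃=96.
(3h/8)·[f₀ + 3f₁ + 3f₂ + f₃] = 0.25·(145.481481) = 36.3704.

36.3704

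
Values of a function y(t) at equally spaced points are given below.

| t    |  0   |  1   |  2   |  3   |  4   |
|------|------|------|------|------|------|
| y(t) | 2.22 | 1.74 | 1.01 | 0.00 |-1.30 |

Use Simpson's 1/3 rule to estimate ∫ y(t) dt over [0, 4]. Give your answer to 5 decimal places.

3.30000

h = 1, n = 4.
(h/3)·[y₀ + 4y₁ + 2y₂ + 4y₃ + y₄] = 0.333333·(9.90) = 3.30000.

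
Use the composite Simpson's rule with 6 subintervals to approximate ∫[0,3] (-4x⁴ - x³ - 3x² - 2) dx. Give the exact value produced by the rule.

h = (3 − 0)/6 = 0.5.
Nodes x₀,…,x₆ = 0, 0.5, 1, 1.5, 2, 2.5, 3.
f(x) = -4x⁴ - x³ - 3x² - 2: f₀=-2, f₁=-3.125, f₂=-10, f₃=-32.375, f₄=-86, f₅=-192.625, f₆=-380.
(h/3)·[f₀ + 4f₁ + 2f₂ + 4f₃ + 2f₄ + 4f₅ + f₆] = 0.166667·(-1486.5) = -247.75.

-247.75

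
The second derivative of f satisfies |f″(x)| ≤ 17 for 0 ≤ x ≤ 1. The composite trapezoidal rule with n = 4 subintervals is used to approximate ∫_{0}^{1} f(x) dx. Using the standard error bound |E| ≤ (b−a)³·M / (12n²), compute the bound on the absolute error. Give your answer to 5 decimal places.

0.08854

|E| ≤ (1)³·17 / (12·4²) = 17/192 = 0.08854.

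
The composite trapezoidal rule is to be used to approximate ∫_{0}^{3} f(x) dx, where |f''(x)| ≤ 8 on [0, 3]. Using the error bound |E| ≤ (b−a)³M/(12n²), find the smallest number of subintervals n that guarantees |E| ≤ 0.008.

48

Need 216/(12n²) ≤ 0.008.
n² ≥ 216/(12·0.008) = 2250 ⇒ n ≥ 47.4342, so the smallest n is 48.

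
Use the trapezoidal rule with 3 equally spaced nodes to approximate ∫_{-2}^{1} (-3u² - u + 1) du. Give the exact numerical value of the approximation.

-7.875

h = (1 − (-2))/2 = 1.5.
Nodes u₀,…,u₂ = -2, -0.5, 1.
f(u) = -3u² - u + 1: f₀=-9, f₁=0.75, f₂=-3.
(h/2)·[f₀ + 2f₁ + f₂] = 0.75·(-10.5) = -7.875.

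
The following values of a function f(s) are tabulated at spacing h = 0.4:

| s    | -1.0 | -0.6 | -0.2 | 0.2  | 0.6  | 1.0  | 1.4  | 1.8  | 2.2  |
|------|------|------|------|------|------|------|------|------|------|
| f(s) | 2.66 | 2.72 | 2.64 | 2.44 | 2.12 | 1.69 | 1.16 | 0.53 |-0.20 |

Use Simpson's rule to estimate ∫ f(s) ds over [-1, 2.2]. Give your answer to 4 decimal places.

5.8427

h = 0.4, n = 8.
(h/3)·[y₀ + 4y₁ + 2y₂ + 4y₃ + 2y₄ + 4y₅ + 2y₆ + 4y₇ + y₈] = 0.133333·(43.82) = 5.8427.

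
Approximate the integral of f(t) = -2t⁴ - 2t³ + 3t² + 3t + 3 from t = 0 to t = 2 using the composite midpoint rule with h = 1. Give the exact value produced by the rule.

2.25

h = (2 − 0)/2 = 1.
Midpoints m₁,…,m₂ = 0.5, 1.5.
f(m₁)=4.875, f(m₂)=-2.625.
h·[f(m₁) + f(m₂)] = 1·(2.25) = 2.25.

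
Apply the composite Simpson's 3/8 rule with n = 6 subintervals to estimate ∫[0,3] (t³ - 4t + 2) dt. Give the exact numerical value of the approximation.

h = (3 − 0)/6 = 0.5.
Nodes t₀,…,t₆ = 0, 0.5, 1, 1.5, 2, 2.5, 3.
f(t) = t³ - 4t + 2: f₀=2, f₁=0.125, f₂=-1, f₃=-0.625, f₄=2, f₅=7.625, f₆=17.
(3h/8)·[f₀ + 3f₁ + 3f₂ + 2f₃ + 3f₄ + 3f₅ + f₆] = 0.1875·(44) = 8.25.

8.25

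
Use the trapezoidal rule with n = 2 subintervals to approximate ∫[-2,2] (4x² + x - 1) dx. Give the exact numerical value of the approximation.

28

h = (2 − (-2))/2 = 2.
Nodes x₀,…,x₂ = -2, 0, 2.
f(x) = 4x² + x - 1: f₀=13, f₁=-1, f₂=17.
(h/2)·[f₀ + 2f₁ + f₂] = 1·(28) = 28.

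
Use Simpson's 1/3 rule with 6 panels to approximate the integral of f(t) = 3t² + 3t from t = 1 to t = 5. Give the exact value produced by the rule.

h = (5 − 1)/6 = 0.666667.
Nodes t₀,…,t₆ = 1, 1.666667, 2.333333, 3, 3.666667, 4.333333, 5.
f(t) = 3t² + 3t: f₀=6, f₁=13.333333, f₂=23.333333, f₃=36, f₄=51.333333, f₅=69.333333, f₆=90.
(h/3)·[f₀ + 4f₁ + 2f₂ + 4f₃ + 2f₄ + 4f₅ + f₆] = 0.222222·(720) = 160.

160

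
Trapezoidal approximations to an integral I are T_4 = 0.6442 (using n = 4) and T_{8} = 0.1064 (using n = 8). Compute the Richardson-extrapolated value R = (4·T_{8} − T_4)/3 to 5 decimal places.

R = (4·T_{8} − T_4) / 3 = (4·0.1064 − 0.6442)/3 = (-0.2186)/3 = -0.07287.

-0.07287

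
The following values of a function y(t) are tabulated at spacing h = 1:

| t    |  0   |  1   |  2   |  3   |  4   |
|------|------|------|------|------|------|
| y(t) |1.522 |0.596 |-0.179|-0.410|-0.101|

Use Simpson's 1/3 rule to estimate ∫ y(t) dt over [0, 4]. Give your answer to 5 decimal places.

0.60233

h = 1, n = 4.
(h/3)·[y₀ + 4y₁ + 2y₂ + 4y₃ + y₄] = 0.333333·(1.807) = 0.60233.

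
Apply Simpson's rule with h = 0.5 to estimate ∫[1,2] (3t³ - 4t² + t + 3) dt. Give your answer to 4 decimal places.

h = (2 − 1)/2 = 0.5.
Nodes t₀,…,t₂ = 1, 1.5, 2.
f(t) = 3t³ - 4t² + t + 3: f₀=3, f₁=5.625, f₂=13.
(h/3)·[f₀ + 4f₁ + f₂] = 0.166667·(38.5) = 6.4167.

6.4167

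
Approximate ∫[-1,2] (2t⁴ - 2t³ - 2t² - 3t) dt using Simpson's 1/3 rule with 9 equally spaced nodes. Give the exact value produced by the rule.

h = (2 − (-1))/8 = 0.375.
Nodes t₀,…,t₈ = -1, -0.625, -0.25, 0.125, 0.5, 0.875, 1.25, 1.625, 2.
f(t) = 2t⁴ - 2t³ - 2t² - 3t: f₀=5, f₁=1.88720703125, f₂=0.6640625, f₃=-0.40966796875, f₄=-2.125, f₅=-4.32373046875, f₆=-5.8984375, f₇=-4.79248046875, f₈=2.
(h/3)·[f₀ + 4f₁ + 2f₂ + 4f₃ + 2f₄ + 4f₅ + 2f₆ + 4f₇ + f₈] = 0.125·(-38.2734375) = -4.7841796875.

-4.7841796875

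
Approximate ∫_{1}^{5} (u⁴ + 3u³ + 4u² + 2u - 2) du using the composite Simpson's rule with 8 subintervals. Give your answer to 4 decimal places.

1274.1667

h = (5 − 1)/8 = 0.5.
Nodes u₀,…,u₈ = 1, 1.5, 2, 2.5, 3, 3.5, 4, 4.5, 5.
f(u) = u⁴ + 3u³ + 4u² + 2u - 2: f₀=8, f₁=25.1875, f₂=58, f₃=113.9375, f₄=202, f₅=332.6875, f₆=518, f₇=771.4375, f₈=1108.
(h/3)·[f₀ + 4f₁ + 2f₂ + 4f₃ + 2f₄ + 4f₅ + 2f₆ + 4f₇ + f₈] = 0.166667·(7645) = 1274.1667.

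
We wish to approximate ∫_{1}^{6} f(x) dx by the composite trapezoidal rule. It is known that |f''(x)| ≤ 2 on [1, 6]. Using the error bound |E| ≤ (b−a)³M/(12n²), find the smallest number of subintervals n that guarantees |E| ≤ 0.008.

52

Need 250/(12n²) ≤ 0.008.
n² ≥ 250/(12·0.008) = 2604.17 ⇒ n ≥ 51.0310, so the smallest n is 52.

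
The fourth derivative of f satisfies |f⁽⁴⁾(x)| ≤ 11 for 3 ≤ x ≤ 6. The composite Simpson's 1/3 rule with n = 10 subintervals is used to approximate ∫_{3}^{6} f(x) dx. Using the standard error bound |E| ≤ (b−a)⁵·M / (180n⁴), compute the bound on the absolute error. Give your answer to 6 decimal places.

0.001485

|E| ≤ (3)⁵·11 / (180·10⁴) = 2673/1800000 = 0.001485.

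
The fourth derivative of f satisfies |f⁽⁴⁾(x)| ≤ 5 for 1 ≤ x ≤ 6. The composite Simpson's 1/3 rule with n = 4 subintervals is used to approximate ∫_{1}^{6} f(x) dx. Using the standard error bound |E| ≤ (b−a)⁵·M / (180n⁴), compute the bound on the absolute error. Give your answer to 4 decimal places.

|E| ≤ (5)⁵·5 / (180·4⁴) = 15625/46080 = 0.3391.

0.3391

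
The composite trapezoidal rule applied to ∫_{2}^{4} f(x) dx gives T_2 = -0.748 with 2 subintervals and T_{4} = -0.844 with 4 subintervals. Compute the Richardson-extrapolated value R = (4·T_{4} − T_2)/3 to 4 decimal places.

-0.8760

R = (4·T_{4} − T_2) / 3 = (4·(-0.844) − (-0.748))/3 = (-2.628)/3 = -0.8760.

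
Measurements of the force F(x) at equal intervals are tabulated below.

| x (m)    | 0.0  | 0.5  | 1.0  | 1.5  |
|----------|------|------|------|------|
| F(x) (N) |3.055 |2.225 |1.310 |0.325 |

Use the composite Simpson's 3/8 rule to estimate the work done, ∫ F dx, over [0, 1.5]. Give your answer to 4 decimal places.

2.6222

h = 0.5, n = 3.
(3h/8)·[y₀ + 3y₁ + 3y₂ + y₃] = 0.1875·(13.985) = 2.6222.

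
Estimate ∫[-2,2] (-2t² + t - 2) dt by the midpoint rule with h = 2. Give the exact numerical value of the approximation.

-16

h = (2 − (-2))/2 = 2.
Midpoints m₁,…,m₂ = -1, 1.
f(m₁)=-5, f(m₂)=-3.
h·[f(m₁) + f(m₂)] = 2·(-8) = -16.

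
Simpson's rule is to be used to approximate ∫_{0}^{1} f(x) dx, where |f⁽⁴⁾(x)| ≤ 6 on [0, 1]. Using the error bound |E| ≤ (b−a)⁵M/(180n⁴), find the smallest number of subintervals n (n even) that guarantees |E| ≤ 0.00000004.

Need 6/(180n⁴) ≤ 0.00000004.
n⁴ ≥ 6/(180·0.00000004) = 833333 ⇒ n ≥ 30.2138, so the smallest even n is 32. (n must be even for Simpson's rule.)

32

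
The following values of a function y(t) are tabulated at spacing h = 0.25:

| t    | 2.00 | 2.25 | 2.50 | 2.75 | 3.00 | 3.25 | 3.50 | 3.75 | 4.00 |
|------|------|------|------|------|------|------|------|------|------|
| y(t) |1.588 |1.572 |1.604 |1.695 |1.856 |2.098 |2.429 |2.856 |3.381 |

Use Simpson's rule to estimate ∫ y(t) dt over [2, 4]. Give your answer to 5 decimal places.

4.13592

h = 0.25, n = 8.
(h/3)·[y₀ + 4y₁ + 2y₂ + 4y₃ + 2y₄ + 4y₅ + 2y₆ + 4y₇ + y₈] = 0.083333·(49.631) = 4.13592.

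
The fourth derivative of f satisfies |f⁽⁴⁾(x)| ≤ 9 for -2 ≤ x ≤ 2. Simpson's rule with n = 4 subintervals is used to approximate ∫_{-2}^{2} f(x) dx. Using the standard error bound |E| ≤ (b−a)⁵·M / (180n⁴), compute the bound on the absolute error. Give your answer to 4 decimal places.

|E| ≤ (4)⁵·9 / (180·4⁴) = 9216/46080 = 0.2000.

0.2000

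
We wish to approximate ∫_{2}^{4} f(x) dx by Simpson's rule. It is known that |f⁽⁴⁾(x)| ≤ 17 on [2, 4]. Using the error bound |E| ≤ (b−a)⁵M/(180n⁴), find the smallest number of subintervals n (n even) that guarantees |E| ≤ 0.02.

4

Need 544/(180n⁴) ≤ 0.02.
n⁴ ≥ 544/(180·0.02) = 151.111 ⇒ n ≥ 3.5061, so the smallest even n is 4. (n must be even for Simpson's rule.)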